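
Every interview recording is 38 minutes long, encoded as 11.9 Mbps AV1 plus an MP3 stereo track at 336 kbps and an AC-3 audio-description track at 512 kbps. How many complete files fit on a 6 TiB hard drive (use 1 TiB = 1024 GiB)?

1815

38 min = 2280 s
Audio total: 336 + 512 = 848 kbps = 0.848 Mbps.
Total bitrate: 12.748 Mbps.
Per item: 12.748 Mbps × 2280 s = 29,065 Mb = 3,633 MB.
Capacity: 6 TiB = 52,776,558 Mb; 1815.78 items → 1815 complete.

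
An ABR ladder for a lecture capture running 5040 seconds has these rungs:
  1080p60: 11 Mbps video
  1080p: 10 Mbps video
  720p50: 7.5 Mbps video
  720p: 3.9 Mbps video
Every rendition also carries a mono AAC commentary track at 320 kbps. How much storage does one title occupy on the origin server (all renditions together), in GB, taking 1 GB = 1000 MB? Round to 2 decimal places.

Audio: 320 kbps = 0.320 Mbps.
Sum of rendition bitrates: (11+0.320) + (10+0.320) + (7.5+0.320) + (3.9+0.320) = 33.680 Mbps.
× 5040 s = 169,747 Mb = 21,218 MB = 21.22 GB.

21.22 GB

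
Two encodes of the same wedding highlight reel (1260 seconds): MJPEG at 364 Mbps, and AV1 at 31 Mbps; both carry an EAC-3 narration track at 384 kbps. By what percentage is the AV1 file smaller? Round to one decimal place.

91.4%

Audio: 384 kbps = 0.384 Mbps.
MJPEG: 364.384 Mbps × 1260 s = 459123.8 Mb = 57.390 GB.
AV1: 31.384 Mbps × 1260 s = 39543.8 Mb = 4.943 GB.
Reduction: (1 − 4.943/57.390) × 100 = 91.39%.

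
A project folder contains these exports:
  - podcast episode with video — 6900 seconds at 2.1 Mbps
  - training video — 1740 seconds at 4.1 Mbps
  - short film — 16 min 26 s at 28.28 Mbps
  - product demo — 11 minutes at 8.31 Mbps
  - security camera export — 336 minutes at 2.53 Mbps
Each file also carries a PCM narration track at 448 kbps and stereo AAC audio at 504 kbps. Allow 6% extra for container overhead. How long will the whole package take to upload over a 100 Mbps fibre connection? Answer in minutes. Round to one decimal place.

23.8 minutes

Audio total: 448 + 504 = 952 kbps = 0.952 Mbps.
podcast episode with video: 3.052 Mbps × 6900 s × 1.06 = 22322.3 Mb
training video: 5.052 Mbps × 1740 s × 1.06 = 9317.9 Mb
short film: 29.232 Mbps × 986 s × 1.06 = 30552.1 Mb
product demo: 9.262 Mbps × 660 s × 1.06 = 6479.7 Mb
security camera export: 3.482 Mbps × 20160 s × 1.06 = 74408.9 Mb
Total: 143081.0 Mb = 17885.1 MB.
At 100 Mbps: 143081.0 / 100 = 1431 s ≈ 23.8 minutes.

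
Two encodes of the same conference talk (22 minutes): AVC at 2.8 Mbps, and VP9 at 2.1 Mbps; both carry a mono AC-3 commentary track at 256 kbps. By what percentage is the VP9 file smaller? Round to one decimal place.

22.9%

22 min = 1320 s
Audio: 256 kbps = 0.256 Mbps.
AVC: 3.056 Mbps × 1320 s = 4033.9 Mb = 0.504 GB.
VP9: 2.356 Mbps × 1320 s = 3109.9 Mb = 0.389 GB.
Reduction: (1 − 0.389/0.504) × 100 = 22.91%.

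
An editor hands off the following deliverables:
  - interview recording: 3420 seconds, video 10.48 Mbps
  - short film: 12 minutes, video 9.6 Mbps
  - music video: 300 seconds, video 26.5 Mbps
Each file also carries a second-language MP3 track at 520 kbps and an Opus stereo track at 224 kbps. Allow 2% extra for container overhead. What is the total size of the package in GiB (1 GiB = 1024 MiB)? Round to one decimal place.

Audio total: 520 + 224 = 744 kbps = 0.744 Mbps.
interview recording: 11.224 Mbps × 3420 s × 1.02 = 39153.8 Mb
short film: 10.344 Mbps × 720 s × 1.02 = 7596.6 Mb
music video: 27.244 Mbps × 300 s × 1.02 = 8336.7 Mb
Total: 55087.1 Mb = 6885.9 MB.
= 6.413 GiB.

6.4 GiB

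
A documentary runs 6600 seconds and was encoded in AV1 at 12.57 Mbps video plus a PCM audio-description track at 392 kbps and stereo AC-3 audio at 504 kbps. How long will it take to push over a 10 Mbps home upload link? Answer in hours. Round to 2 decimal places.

2.47 hours

Audio total: 392 + 504 = 896 kbps = 0.896 Mbps.
Total bitrate: 13.466 Mbps.
File: 13.466 Mbps × 6600 s = 88875.6 Mb.
At 10 Mbps: 88875.6 / 10 = 8887.6 s ≈ 2.47 hours.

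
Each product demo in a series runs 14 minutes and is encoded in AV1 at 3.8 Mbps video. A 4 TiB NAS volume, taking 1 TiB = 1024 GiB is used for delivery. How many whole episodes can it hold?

14 min = 840 s
Per item: 3.800 Mbps × 840 s = 3,192 Mb = 399.0 MB.
Capacity: 4 TiB = 35,184,372 Mb; 11022.67 items → 11022 complete.

11022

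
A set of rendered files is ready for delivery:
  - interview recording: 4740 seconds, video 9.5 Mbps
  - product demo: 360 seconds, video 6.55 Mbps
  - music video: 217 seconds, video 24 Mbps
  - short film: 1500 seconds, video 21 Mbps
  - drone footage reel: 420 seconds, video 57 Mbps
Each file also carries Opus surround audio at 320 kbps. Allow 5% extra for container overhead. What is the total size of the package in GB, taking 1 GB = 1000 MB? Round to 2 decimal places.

Audio: 320 kbps = 0.320 Mbps.
interview recording: 9.820 Mbps × 4740 s × 1.05 = 48874.1 Mb
product demo: 6.870 Mbps × 360 s × 1.05 = 2596.9 Mb
music video: 24.320 Mbps × 217 s × 1.05 = 5541.3 Mb
short film: 21.320 Mbps × 1500 s × 1.05 = 33579.0 Mb
drone footage reel: 57.320 Mbps × 420 s × 1.05 = 25278.1 Mb
Total: 115869.4 Mb = 14483.7 MB.
= 14.48 GB.

14.48 GB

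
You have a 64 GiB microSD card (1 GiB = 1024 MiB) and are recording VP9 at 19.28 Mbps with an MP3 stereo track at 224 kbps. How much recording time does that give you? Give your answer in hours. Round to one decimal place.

Audio: 224 kbps = 0.224 Mbps.
Total bitrate: 19.28 + 0.224 = 19.504 Mbps.
Capacity: 64 GiB = 549,756 Mb.
Recording time: 549,756 / 19.504 = 28,187 s ≈ 7.83 hours.

7.8 hours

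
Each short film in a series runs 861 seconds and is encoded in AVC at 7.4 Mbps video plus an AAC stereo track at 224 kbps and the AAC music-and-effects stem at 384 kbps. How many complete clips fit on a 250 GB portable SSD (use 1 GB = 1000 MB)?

290

Audio total: 224 + 384 = 608 kbps = 0.608 Mbps.
Total bitrate: 8.008 Mbps.
Per item: 8.008 Mbps × 861 s = 6,895 Mb = 861.9 MB.
Capacity: 250 GB = 2,000,000 Mb; 290.07 items → 290 complete.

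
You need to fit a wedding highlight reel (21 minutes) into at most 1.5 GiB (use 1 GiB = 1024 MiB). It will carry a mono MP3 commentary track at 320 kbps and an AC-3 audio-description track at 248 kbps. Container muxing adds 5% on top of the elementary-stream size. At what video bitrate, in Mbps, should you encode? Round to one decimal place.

Budget: 1.5 GiB = 12884.9 Mb.
Stream payload after overhead: 12884.9 / 1.05 = 12271.3 Mb.
21 min = 1260 s
Total bitrate budget: 12271.3 Mb / 1260 s = 9.739 Mbps.
Audio total: 320 + 248 = 568 kbps = 0.568 Mbps.
Video: 9.739 − 0.568 = 9.171 Mbps.

9.2 Mbps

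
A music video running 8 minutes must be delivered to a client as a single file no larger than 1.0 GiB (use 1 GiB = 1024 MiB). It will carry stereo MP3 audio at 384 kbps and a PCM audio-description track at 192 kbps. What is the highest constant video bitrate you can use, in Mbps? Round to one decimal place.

17.3 Mbps

Budget: 1.0 GiB = 8589.9 Mb.
8 min = 480 s
Total bitrate budget: 8589.9 Mb / 480 s = 17.896 Mbps.
Audio total: 384 + 192 = 576 kbps = 0.576 Mbps.
Video: 17.896 − 0.576 = 17.320 Mbps.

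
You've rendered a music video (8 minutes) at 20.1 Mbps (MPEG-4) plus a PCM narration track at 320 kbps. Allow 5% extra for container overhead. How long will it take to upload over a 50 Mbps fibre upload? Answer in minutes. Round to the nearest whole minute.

3 minutes

8 min = 480 s
Audio: 320 kbps = 0.320 Mbps.
Total bitrate: 20.420 Mbps.
File: 20.420 Mbps × 480 s = 9801.6 Mb.
With 5% container overhead: ×1.05. → 10291.7 Mb.
At 50 Mbps: 10291.7 / 50 = 205.8 s ≈ 3.43 minutes.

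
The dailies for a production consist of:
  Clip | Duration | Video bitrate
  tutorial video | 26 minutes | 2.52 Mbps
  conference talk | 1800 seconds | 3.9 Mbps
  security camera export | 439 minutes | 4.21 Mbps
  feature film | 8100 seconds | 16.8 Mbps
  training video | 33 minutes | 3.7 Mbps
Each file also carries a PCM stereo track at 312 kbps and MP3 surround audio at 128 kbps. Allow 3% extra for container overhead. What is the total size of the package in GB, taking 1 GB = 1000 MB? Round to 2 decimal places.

Audio total: 312 + 128 = 440 kbps = 0.440 Mbps.
tutorial video: 2.960 Mbps × 1560 s × 1.03 = 4756.1 Mb
conference talk: 4.340 Mbps × 1800 s × 1.03 = 8046.4 Mb
security camera export: 4.650 Mbps × 26340 s × 1.03 = 126155.4 Mb
feature film: 17.240 Mbps × 8100 s × 1.03 = 143833.3 Mb
training video: 4.140 Mbps × 1980 s × 1.03 = 8443.1 Mb
Total: 291234.4 Mb = 36404.3 MB.
= 36.40 GB.

36.40 GB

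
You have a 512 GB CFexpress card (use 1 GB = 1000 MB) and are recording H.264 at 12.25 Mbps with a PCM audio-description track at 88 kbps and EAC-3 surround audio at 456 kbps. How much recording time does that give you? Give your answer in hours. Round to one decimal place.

Audio total: 88 + 456 = 544 kbps = 0.544 Mbps.
Total bitrate: 12.25 + 0.544 = 12.794 Mbps.
Capacity: 512 GB = 4,096,000 Mb.
Recording time: 4,096,000 / 12.794 = 320,150 s ≈ 88.9 hours.

88.9 hours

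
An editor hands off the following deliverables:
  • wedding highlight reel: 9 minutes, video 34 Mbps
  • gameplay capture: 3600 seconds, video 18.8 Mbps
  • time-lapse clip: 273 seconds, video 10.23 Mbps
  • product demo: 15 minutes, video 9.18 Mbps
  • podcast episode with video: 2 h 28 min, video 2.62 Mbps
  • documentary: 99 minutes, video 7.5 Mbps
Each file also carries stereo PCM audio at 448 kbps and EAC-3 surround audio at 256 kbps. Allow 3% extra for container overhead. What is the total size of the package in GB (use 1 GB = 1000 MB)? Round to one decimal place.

Audio total: 448 + 256 = 704 kbps = 0.704 Mbps.
wedding highlight reel: 34.704 Mbps × 540 s × 1.03 = 19302.4 Mb
gameplay capture: 19.504 Mbps × 3600 s × 1.03 = 72320.8 Mb
time-lapse clip: 10.934 Mbps × 273 s × 1.03 = 3074.5 Mb
product demo: 9.884 Mbps × 900 s × 1.03 = 9162.5 Mb
podcast episode with video: 3.324 Mbps × 8880 s × 1.03 = 30402.6 Mb
documentary: 8.204 Mbps × 5940 s × 1.03 = 50193.7 Mb
Total: 184456.5 Mb = 23057.1 MB.
= 23.06 GB.

23.1 GB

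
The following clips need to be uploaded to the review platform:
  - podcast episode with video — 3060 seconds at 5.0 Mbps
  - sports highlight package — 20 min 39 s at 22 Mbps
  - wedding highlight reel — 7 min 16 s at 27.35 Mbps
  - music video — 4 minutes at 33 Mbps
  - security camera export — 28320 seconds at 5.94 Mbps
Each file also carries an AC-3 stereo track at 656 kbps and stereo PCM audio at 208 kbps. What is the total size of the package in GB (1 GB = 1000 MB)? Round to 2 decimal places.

Audio total: 656 + 208 = 864 kbps = 0.864 Mbps.
podcast episode with video: 5.864 Mbps × 3060 s = 17943.8 Mb
sports highlight package: 22.864 Mbps × 1239 s = 28328.5 Mb
wedding highlight reel: 28.214 Mbps × 436 s = 12301.3 Mb
music video: 33.864 Mbps × 240 s = 8127.4 Mb
security camera export: 6.804 Mbps × 28320 s = 192689.3 Mb
Total: 259390.3 Mb = 32423.8 MB.
= 32.42 GB.

32.42 GB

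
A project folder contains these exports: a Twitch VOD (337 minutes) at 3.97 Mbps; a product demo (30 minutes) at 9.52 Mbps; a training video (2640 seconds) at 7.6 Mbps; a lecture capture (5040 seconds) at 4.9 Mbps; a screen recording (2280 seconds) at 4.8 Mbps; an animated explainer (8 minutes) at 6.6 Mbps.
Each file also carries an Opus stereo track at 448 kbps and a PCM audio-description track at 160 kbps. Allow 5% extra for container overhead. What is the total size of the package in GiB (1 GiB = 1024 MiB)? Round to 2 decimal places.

Audio total: 448 + 160 = 608 kbps = 0.608 Mbps.
Twitch VOD: 4.578 Mbps × 20220 s × 1.05 = 97195.5 Mb
product demo: 10.128 Mbps × 1800 s × 1.05 = 19141.9 Mb
training video: 8.208 Mbps × 2640 s × 1.05 = 22752.6 Mb
lecture capture: 5.508 Mbps × 5040 s × 1.05 = 29148.3 Mb
screen recording: 5.408 Mbps × 2280 s × 1.05 = 12946.8 Mb
animated explainer: 7.208 Mbps × 480 s × 1.05 = 3632.8 Mb
Total: 184817.9 Mb = 23102.2 MB.
= 21.52 GiB.

21.52 GiB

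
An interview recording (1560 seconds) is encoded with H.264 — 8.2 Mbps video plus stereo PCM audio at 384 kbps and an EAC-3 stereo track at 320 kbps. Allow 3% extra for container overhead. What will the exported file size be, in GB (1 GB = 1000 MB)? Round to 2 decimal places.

Audio total: 384 + 320 = 704 kbps = 0.704 Mbps.
Total bitrate: 8.2 + 0.704 = 8.904 Mbps.
Stream data: 8.904 Mbps × 1560 s = 13890.2 Mb.
With 3% container overhead: ×1.03.
14,307 Mb ÷ 8 = 1,788 MB → 1.788 GB.

1.79 GB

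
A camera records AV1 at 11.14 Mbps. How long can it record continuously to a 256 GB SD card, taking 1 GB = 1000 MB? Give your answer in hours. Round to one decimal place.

Capacity: 256 GB = 2,048,000 Mb.
Recording time: 2,048,000 / 11.140 = 183,842 s ≈ 51.1 hours.

51.1 hours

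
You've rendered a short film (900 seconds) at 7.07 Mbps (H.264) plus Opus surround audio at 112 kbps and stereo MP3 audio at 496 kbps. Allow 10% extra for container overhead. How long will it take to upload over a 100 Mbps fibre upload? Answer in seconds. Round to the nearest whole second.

76 seconds

Audio total: 112 + 496 = 608 kbps = 0.608 Mbps.
Total bitrate: 7.678 Mbps.
File: 7.678 Mbps × 900 s = 6910.2 Mb.
With 10% container overhead: ×1.10. → 7601.2 Mb.
At 100 Mbps: 7601.2 / 100 = 76.0 s ≈ 76 seconds.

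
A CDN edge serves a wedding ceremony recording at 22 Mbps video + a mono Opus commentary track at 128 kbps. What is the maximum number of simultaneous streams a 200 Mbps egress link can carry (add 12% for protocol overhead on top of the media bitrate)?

Audio: 128 kbps = 0.128 Mbps.
Per-viewer media rate: 22.128 Mbps.
On the wire with 12% overhead: 24.783 Mbps.
200 Mbps = 200.0 Mbps; 200.0 / 24.783 = 8.07 → 8 viewers.

8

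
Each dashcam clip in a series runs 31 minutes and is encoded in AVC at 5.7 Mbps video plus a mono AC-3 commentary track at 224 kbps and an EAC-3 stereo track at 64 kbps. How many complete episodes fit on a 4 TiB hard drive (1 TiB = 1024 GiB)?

31 min = 1860 s
Audio total: 224 + 64 = 288 kbps = 0.288 Mbps.
Total bitrate: 5.988 Mbps.
Per item: 5.988 Mbps × 1860 s = 11,138 Mb = 1,392 MB.
Capacity: 4 TiB = 35,184,372 Mb; 3159.04 items → 3159 complete.

3159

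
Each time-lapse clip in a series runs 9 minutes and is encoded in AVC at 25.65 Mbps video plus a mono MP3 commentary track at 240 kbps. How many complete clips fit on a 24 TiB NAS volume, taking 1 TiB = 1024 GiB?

9 min = 540 s
Audio: 240 kbps = 0.240 Mbps.
Total bitrate: 25.890 Mbps.
Per item: 25.890 Mbps × 540 s = 13,981 Mb = 1,748 MB.
Capacity: 24 TiB = 211,106,233 Mb; 15099.94 items → 15099 complete.

15099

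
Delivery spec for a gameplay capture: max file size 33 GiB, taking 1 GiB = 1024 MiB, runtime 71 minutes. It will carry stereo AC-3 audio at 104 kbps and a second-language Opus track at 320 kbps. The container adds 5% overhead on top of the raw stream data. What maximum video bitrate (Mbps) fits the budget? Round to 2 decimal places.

62.95 Mbps

Budget: 33 GiB = 283467.8 Mb.
Stream payload after overhead: 283467.8 / 1.05 = 269969.4 Mb.
71 min = 4260 s
Total bitrate budget: 269969.4 Mb / 4260 s = 63.373 Mbps.
Audio total: 104 + 320 = 424 kbps = 0.424 Mbps.
Video: 63.373 − 0.424 = 62.949 Mbps.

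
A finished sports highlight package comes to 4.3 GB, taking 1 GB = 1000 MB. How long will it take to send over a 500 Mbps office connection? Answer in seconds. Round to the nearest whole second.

File: 4.3 GB = 34400.0 Mb.
At 500 Mbps: 34400.0 / 500 = 68.8 s ≈ 68.8 seconds.

69 seconds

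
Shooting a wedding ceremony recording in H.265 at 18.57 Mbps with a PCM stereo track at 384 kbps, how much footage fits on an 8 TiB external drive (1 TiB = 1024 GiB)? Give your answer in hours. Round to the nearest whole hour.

Audio: 384 kbps = 0.384 Mbps.
Total bitrate: 18.57 + 0.384 = 18.954 Mbps.
Capacity: 8 TiB = 70,368,744 Mb.
Recording time: 70,368,744 / 18.954 = 3,712,607 s ≈ 1,031 hours.

1031 hours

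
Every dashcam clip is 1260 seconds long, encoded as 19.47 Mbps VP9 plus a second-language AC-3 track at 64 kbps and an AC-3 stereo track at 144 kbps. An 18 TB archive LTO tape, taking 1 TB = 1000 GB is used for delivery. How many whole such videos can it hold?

Audio total: 64 + 144 = 208 kbps = 0.208 Mbps.
Total bitrate: 19.678 Mbps.
Per item: 19.678 Mbps × 1260 s = 24,794 Mb = 3,099 MB.
Capacity: 18 TB = 144,000,000 Mb; 5807.79 items → 5807 complete.

5807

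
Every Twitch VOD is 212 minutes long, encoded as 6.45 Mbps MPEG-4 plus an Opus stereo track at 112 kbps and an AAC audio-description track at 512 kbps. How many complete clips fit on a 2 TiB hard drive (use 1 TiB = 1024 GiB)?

195

212 min = 12720 s
Audio total: 112 + 512 = 624 kbps = 0.624 Mbps.
Total bitrate: 7.074 Mbps.
Per item: 7.074 Mbps × 12720 s = 89,981 Mb = 11,248 MB.
Capacity: 2 TiB = 17,592,186 Mb; 195.51 items → 195 complete.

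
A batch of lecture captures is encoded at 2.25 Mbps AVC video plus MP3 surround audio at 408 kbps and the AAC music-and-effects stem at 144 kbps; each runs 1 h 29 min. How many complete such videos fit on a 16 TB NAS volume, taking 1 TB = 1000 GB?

1 h 29 min = 89 min = 5340 s
Audio total: 408 + 144 = 552 kbps = 0.552 Mbps.
Total bitrate: 2.802 Mbps.
Per item: 2.802 Mbps × 5340 s = 14,963 Mb = 1,870 MB.
Capacity: 16 TB = 128,000,000 Mb; 8554.62 items → 8554 complete.

8554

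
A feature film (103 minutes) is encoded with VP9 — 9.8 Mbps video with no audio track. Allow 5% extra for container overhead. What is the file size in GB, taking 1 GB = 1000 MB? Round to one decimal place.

7.9 GB

103 min = 6180 s
Total bitrate: 9.8 Mbps.
Stream data: 9.800 Mbps × 6180 s = 60564.0 Mb.
With 5% container overhead: ×1.05.
63,592 Mb ÷ 8 = 7,949 MB → 7.949 GB.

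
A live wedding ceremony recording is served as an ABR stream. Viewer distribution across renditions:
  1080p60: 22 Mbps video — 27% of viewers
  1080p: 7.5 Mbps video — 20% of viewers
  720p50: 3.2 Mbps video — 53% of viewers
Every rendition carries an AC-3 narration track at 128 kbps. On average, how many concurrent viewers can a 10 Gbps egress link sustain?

1079

Audio: 128 kbps = 0.128 Mbps.
Average per-viewer bitrate: 0.27×22.128 + 0.20×7.628 + 0.53×3.328 = 9.264 Mbps.
10 Gbps = 10,000 Mbps; 10,000 / 9.264 = 1079.45 → 1079.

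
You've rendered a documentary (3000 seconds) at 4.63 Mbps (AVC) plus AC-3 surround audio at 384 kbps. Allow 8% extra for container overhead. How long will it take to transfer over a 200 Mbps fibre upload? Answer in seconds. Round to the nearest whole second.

81 seconds

Audio: 384 kbps = 0.384 Mbps.
Total bitrate: 5.014 Mbps.
File: 5.014 Mbps × 3000 s = 15042.0 Mb.
With 8% container overhead: ×1.08. → 16245.4 Mb.
At 200 Mbps: 16245.4 / 200 = 81.2 s ≈ 81.2 seconds.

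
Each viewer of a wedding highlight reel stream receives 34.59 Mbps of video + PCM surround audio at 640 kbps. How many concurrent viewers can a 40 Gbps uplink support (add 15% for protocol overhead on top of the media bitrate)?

Audio: 640 kbps = 0.640 Mbps.
Per-viewer media rate: 35.230 Mbps.
On the wire with 15% overhead: 40.514 Mbps.
40 Gbps = 40,000 Mbps; 40,000 / 40.514 = 987.30 → 987 viewers.

987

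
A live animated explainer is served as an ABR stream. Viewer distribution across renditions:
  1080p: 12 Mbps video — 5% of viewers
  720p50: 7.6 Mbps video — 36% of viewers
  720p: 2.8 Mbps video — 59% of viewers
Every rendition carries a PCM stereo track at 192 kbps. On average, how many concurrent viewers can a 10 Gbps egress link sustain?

Audio: 192 kbps = 0.192 Mbps.
Average per-viewer bitrate: 0.05×12.192 + 0.36×7.792 + 0.59×2.992 = 5.180 Mbps.
10 Gbps = 10,000 Mbps; 10,000 / 5.180 = 1930.50 → 1930.

1930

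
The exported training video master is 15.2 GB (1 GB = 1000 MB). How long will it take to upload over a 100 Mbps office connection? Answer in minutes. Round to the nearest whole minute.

20 minutes

File: 15.2 GB = 121600.0 Mb.
At 100 Mbps: 121600.0 / 100 = 1216.0 s ≈ 20.3 minutes.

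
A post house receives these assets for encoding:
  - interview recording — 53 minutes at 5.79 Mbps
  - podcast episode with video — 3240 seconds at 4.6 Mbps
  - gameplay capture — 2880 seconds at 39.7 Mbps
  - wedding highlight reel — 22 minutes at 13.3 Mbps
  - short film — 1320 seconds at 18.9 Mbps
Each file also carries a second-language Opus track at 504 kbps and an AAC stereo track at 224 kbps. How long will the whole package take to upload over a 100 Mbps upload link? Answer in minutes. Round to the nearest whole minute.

Audio total: 504 + 224 = 728 kbps = 0.728 Mbps.
interview recording: 6.518 Mbps × 3180 s = 20727.2 Mb
podcast episode with video: 5.328 Mbps × 3240 s = 17262.7 Mb
gameplay capture: 40.428 Mbps × 2880 s = 116432.6 Mb
wedding highlight reel: 14.028 Mbps × 1320 s = 18517.0 Mb
short film: 19.628 Mbps × 1320 s = 25909.0 Mb
Total: 198848.5 Mb = 24856.1 MB.
At 100 Mbps: 198848.5 / 100 = 1988 s ≈ 33.1 minutes.

33 minutes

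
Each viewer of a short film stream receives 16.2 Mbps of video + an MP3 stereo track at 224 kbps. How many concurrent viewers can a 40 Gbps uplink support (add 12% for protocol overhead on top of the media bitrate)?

Audio: 224 kbps = 0.224 Mbps.
Per-viewer media rate: 16.424 Mbps.
On the wire with 12% overhead: 18.395 Mbps.
40 Gbps = 40,000 Mbps; 40,000 / 18.395 = 2174.52 → 2174 viewers.

2174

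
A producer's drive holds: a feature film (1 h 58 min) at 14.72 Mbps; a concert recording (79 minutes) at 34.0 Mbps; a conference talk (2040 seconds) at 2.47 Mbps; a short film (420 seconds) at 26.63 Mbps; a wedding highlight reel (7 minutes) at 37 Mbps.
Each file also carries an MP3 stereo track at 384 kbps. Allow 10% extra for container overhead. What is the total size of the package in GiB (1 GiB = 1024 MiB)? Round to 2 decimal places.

Audio: 384 kbps = 0.384 Mbps.
feature film: 15.104 Mbps × 7080 s × 1.10 = 117630.0 Mb
concert recording: 34.384 Mbps × 4740 s × 1.10 = 179278.2 Mb
conference talk: 2.854 Mbps × 2040 s × 1.10 = 6404.4 Mb
short film: 27.014 Mbps × 420 s × 1.10 = 12480.5 Mb
wedding highlight reel: 37.384 Mbps × 420 s × 1.10 = 17271.4 Mb
Total: 333064.4 Mb = 41633.0 MB.
= 38.77 GiB.

38.77 GiB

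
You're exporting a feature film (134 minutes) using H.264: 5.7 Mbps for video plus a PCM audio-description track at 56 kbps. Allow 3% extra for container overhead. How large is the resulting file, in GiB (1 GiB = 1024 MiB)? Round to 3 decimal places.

5.549 GiB

134 min = 8040 s
Audio: 56 kbps = 0.056 Mbps.
Total bitrate: 5.7 + 0.056 = 5.756 Mbps.
Stream data: 5.756 Mbps × 8040 s = 46278.2 Mb.
With 3% container overhead: ×1.03.
47,667 Mb = 5,958,323,400 bytes ÷ 1,073,741,824 = 5.549 GiB.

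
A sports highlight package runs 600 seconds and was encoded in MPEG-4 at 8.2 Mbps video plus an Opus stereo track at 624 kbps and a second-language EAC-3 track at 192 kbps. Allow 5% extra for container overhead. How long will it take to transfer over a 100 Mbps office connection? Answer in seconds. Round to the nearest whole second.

Audio total: 624 + 192 = 816 kbps = 0.816 Mbps.
Total bitrate: 9.016 Mbps.
File: 9.016 Mbps × 600 s = 5409.6 Mb.
With 5% container overhead: ×1.05. → 5680.1 Mb.
At 100 Mbps: 5680.1 / 100 = 56.8 s ≈ 56.8 seconds.

57 seconds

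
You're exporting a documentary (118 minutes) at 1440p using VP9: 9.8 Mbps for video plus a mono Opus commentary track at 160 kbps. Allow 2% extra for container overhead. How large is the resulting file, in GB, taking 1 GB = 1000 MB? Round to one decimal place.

9.0 GB

118 min = 7080 s
Audio: 160 kbps = 0.160 Mbps.
Total bitrate: 9.8 + 0.160 = 9.960 Mbps.
Stream data: 9.960 Mbps × 7080 s = 70516.8 Mb.
With 2% container overhead: ×1.02.
71,927 Mb ÷ 8 = 8,991 MB → 8.991 GB.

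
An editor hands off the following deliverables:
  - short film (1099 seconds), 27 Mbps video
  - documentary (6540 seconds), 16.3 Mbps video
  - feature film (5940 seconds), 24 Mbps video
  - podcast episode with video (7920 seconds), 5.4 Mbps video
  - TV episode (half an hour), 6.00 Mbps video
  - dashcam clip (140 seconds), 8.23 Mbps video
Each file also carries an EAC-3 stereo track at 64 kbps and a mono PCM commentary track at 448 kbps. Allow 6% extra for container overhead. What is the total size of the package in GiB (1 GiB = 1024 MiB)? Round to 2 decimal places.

Audio total: 64 + 448 = 512 kbps = 0.512 Mbps.
short film: 27.512 Mbps × 1099 s × 1.06 = 32049.8 Mb
documentary: 16.812 Mbps × 6540 s × 1.06 = 116547.5 Mb
feature film: 24.512 Mbps × 5940 s × 1.06 = 154337.4 Mb
podcast episode with video: 5.912 Mbps × 7920 s × 1.06 = 49632.4 Mb
TV episode: 6.512 Mbps × 1800 s × 1.06 = 12424.9 Mb
dashcam clip: 8.742 Mbps × 140 s × 1.06 = 1297.3 Mb
Total: 366289.3 Mb = 45786.2 MB.
= 42.64 GiB.

42.64 GiB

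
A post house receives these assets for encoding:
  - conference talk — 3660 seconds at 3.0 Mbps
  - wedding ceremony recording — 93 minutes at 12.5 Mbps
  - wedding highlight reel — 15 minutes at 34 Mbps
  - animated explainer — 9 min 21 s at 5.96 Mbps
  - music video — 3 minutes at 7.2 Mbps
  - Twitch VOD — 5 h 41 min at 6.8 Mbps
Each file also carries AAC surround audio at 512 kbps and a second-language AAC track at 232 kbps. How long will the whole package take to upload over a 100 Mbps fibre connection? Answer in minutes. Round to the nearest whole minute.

46 minutes

Audio total: 512 + 232 = 744 kbps = 0.744 Mbps.
conference talk: 3.744 Mbps × 3660 s = 13703.0 Mb
wedding ceremony recording: 13.244 Mbps × 5580 s = 73901.5 Mb
wedding highlight reel: 34.744 Mbps × 900 s = 31269.6 Mb
animated explainer: 6.704 Mbps × 561 s = 3760.9 Mb
music video: 7.944 Mbps × 180 s = 1429.9 Mb
Twitch VOD: 7.544 Mbps × 20460 s = 154350.2 Mb
Total: 278415.3 Mb = 34801.9 MB.
At 100 Mbps: 278415.3 / 100 = 2784 s ≈ 46.4 minutes.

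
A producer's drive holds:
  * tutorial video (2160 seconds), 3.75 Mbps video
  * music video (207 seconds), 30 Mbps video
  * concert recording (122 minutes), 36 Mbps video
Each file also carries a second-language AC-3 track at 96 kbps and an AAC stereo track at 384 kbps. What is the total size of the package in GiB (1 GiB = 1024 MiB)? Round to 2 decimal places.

32.88 GiB

Audio total: 96 + 384 = 480 kbps = 0.480 Mbps.
tutorial video: 4.230 Mbps × 2160 s = 9136.8 Mb
music video: 30.480 Mbps × 207 s = 6309.4 Mb
concert recording: 36.480 Mbps × 7320 s = 267033.6 Mb
Total: 282479.8 Mb = 35310.0 MB.
= 32.88 GiB.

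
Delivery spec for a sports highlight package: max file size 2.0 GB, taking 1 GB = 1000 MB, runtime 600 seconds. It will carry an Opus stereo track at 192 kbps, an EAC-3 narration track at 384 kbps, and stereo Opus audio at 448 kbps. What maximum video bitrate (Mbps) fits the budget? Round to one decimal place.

Budget: 2.0 GB = 16000.0 Mb.
Total bitrate budget: 16000.0 Mb / 600 s = 26.667 Mbps.
Audio total: 192 + 384 + 448 = 1024 kbps = 1.024 Mbps.
Video: 26.667 − 1.024 = 25.643 Mbps.

25.6 Mbps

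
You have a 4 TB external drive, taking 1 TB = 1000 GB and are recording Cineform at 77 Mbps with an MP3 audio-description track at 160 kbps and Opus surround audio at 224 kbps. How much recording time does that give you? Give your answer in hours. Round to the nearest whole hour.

Audio total: 160 + 224 = 384 kbps = 0.384 Mbps.
Total bitrate: 77 + 0.384 = 77.384 Mbps.
Capacity: 4 TB = 32,000,000 Mb.
Recording time: 32,000,000 / 77.384 = 413,522 s ≈ 115 hours.

115 hours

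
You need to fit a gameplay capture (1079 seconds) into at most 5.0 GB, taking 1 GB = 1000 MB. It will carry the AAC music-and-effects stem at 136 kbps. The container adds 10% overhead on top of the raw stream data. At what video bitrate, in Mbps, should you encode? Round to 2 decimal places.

33.57 Mbps

Budget: 5.0 GB = 40000.0 Mb.
Stream payload after overhead: 40000.0 / 1.10 = 36363.6 Mb.
Total bitrate budget: 36363.6 Mb / 1079 s = 33.701 Mbps.
Audio: 136 kbps = 0.136 Mbps.
Video: 33.701 − 0.136 = 33.565 Mbps.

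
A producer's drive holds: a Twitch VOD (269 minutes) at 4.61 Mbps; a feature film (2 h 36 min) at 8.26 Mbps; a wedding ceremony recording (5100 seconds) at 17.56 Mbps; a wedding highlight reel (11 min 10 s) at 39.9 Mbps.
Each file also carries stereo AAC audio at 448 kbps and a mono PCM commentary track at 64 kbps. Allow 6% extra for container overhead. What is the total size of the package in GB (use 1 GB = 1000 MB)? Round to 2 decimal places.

Audio total: 448 + 64 = 512 kbps = 0.512 Mbps.
Twitch VOD: 5.122 Mbps × 16140 s × 1.06 = 87629.2 Mb
feature film: 8.772 Mbps × 9360 s × 1.06 = 87032.3 Mb
wedding ceremony recording: 18.072 Mbps × 5100 s × 1.06 = 97697.2 Mb
wedding highlight reel: 40.412 Mbps × 670 s × 1.06 = 28700.6 Mb
Total: 301059.3 Mb = 37632.4 MB.
= 37.63 GB.

37.63 GB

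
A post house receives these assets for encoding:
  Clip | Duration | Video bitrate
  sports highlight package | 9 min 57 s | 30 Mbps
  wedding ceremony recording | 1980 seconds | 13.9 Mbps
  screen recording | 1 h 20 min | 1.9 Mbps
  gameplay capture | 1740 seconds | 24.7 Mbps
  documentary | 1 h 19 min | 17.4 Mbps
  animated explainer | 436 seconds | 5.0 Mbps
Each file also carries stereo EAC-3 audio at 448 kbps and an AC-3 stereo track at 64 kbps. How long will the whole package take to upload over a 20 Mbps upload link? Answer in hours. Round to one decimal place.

2.6 hours

Audio total: 448 + 64 = 512 kbps = 0.512 Mbps.
sports highlight package: 30.512 Mbps × 597 s = 18215.7 Mb
wedding ceremony recording: 14.412 Mbps × 1980 s = 28535.8 Mb
screen recording: 2.412 Mbps × 4800 s = 11577.6 Mb
gameplay capture: 25.212 Mbps × 1740 s = 43868.9 Mb
documentary: 17.912 Mbps × 4740 s = 84902.9 Mb
animated explainer: 5.512 Mbps × 436 s = 2403.2 Mb
Total: 189504.0 Mb = 23688.0 MB.
At 20 Mbps: 189504.0 / 20 = 9475 s ≈ 2.63 hours.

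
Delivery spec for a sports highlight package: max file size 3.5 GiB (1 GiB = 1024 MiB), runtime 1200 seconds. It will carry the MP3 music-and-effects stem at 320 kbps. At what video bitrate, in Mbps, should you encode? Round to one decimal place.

Budget: 3.5 GiB = 30064.8 Mb.
Total bitrate budget: 30064.8 Mb / 1200 s = 25.054 Mbps.
Audio: 320 kbps = 0.320 Mbps.
Video: 25.054 − 0.320 = 24.734 Mbps.

24.7 Mbps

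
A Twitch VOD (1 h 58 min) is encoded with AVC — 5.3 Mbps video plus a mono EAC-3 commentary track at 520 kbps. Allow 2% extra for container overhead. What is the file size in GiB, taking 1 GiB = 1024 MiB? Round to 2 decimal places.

1 h 58 min = 118 min = 7080 s
Audio: 520 kbps = 0.520 Mbps.
Total bitrate: 5.3 + 0.520 = 5.820 Mbps.
Stream data: 5.820 Mbps × 7080 s = 41205.6 Mb.
With 2% container overhead: ×1.02.
42,030 Mb = 5,253,714,000 bytes ÷ 1,073,741,824 = 4.893 GiB.

4.89 GiB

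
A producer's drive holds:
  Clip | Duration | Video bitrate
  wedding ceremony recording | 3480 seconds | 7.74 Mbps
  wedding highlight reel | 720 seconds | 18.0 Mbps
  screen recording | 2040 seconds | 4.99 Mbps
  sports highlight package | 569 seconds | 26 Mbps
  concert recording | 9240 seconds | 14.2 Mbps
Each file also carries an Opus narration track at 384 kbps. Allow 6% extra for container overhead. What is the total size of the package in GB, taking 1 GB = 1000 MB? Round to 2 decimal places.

Audio: 384 kbps = 0.384 Mbps.
wedding ceremony recording: 8.124 Mbps × 3480 s × 1.06 = 29967.8 Mb
wedding highlight reel: 18.384 Mbps × 720 s × 1.06 = 14030.7 Mb
screen recording: 5.374 Mbps × 2040 s × 1.06 = 11620.7 Mb
sports highlight package: 26.384 Mbps × 569 s × 1.06 = 15913.2 Mb
concert recording: 14.584 Mbps × 9240 s × 1.06 = 142841.5 Mb
Total: 214374.0 Mb = 26796.7 MB.
= 26.80 GB.

26.80 GB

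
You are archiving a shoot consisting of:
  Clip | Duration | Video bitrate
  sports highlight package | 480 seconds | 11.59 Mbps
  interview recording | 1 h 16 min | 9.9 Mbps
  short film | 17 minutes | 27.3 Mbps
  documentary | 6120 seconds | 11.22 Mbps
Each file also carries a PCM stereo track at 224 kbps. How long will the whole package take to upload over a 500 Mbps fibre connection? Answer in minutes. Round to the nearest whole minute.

Audio: 224 kbps = 0.224 Mbps.
sports highlight package: 11.814 Mbps × 480 s = 5670.7 Mb
interview recording: 10.124 Mbps × 4560 s = 46165.4 Mb
short film: 27.524 Mbps × 1020 s = 28074.5 Mb
documentary: 11.444 Mbps × 6120 s = 70037.3 Mb
Total: 149947.9 Mb = 18743.5 MB.
At 500 Mbps: 149947.9 / 500 = 300 s ≈ 5 minutes.

5 minutes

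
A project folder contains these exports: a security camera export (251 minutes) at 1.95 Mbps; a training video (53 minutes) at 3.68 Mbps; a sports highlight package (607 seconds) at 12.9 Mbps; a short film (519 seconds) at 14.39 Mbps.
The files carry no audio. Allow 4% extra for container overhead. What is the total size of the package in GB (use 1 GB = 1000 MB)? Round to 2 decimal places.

7.33 GB

security camera export: 1.950 Mbps × 15060 s × 1.04 = 30541.7 Mb
training video: 3.680 Mbps × 3180 s × 1.04 = 12170.5 Mb
sports highlight package: 12.900 Mbps × 607 s × 1.04 = 8143.5 Mb
short film: 14.390 Mbps × 519 s × 1.04 = 7767.1 Mb
Total: 58622.8 Mb = 7327.9 MB.
= 7.328 GB.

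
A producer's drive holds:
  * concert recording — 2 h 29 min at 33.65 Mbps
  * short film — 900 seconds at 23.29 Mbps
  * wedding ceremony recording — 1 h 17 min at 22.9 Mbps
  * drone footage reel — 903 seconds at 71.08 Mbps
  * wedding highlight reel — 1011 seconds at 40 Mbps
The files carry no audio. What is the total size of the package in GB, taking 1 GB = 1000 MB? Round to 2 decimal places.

66.53 GB

concert recording: 33.650 Mbps × 8940 s = 300831.0 Mb
short film: 23.290 Mbps × 900 s = 20961.0 Mb
wedding ceremony recording: 22.900 Mbps × 4620 s = 105798.0 Mb
drone footage reel: 71.080 Mbps × 903 s = 64185.2 Mb
wedding highlight reel: 40.000 Mbps × 1011 s = 40440.0 Mb
Total: 532215.2 Mb = 66526.9 MB.
= 66.53 GB.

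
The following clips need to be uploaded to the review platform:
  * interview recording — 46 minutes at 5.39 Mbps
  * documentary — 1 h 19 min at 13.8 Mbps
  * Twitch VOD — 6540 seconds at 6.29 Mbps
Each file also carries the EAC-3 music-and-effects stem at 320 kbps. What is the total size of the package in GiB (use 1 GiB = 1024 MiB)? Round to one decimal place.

Audio: 320 kbps = 0.320 Mbps.
interview recording: 5.710 Mbps × 2760 s = 15759.6 Mb
documentary: 14.120 Mbps × 4740 s = 66928.8 Mb
Twitch VOD: 6.610 Mbps × 6540 s = 43229.4 Mb
Total: 125917.8 Mb = 15739.7 MB.
= 14.66 GiB.

14.7 GiB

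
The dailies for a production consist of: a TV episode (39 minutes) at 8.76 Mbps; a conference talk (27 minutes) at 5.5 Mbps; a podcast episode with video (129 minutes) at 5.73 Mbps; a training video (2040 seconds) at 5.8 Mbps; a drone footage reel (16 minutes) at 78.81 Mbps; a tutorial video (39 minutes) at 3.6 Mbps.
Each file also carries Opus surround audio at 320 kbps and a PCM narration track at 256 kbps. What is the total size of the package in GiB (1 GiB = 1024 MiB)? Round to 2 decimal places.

20.90 GiB

Audio total: 320 + 256 = 576 kbps = 0.576 Mbps.
TV episode: 9.336 Mbps × 2340 s = 21846.2 Mb
conference talk: 6.076 Mbps × 1620 s = 9843.1 Mb
podcast episode with video: 6.306 Mbps × 7740 s = 48808.4 Mb
training video: 6.376 Mbps × 2040 s = 13007.0 Mb
drone footage reel: 79.386 Mbps × 960 s = 76210.6 Mb
tutorial video: 4.176 Mbps × 2340 s = 9771.8 Mb
Total: 179487.2 Mb = 22435.9 MB.
= 20.90 GiB.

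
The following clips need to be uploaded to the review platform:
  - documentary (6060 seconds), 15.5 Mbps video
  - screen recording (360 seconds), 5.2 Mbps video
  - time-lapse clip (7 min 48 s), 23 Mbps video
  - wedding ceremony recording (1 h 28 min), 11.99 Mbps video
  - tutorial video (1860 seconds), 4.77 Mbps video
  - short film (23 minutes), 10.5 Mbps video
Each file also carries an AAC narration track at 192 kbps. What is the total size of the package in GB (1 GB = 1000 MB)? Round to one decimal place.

Audio: 192 kbps = 0.192 Mbps.
documentary: 15.692 Mbps × 6060 s = 95093.5 Mb
screen recording: 5.392 Mbps × 360 s = 1941.1 Mb
time-lapse clip: 23.192 Mbps × 468 s = 10853.9 Mb
wedding ceremony recording: 12.182 Mbps × 5280 s = 64321.0 Mb
tutorial video: 4.962 Mbps × 1860 s = 9229.3 Mb
short film: 10.692 Mbps × 1380 s = 14755.0 Mb
Total: 196193.7 Mb = 24524.2 MB.
= 24.52 GB.

24.5 GB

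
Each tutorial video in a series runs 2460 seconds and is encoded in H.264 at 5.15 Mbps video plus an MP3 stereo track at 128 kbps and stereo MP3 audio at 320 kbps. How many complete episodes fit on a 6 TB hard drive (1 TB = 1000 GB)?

3485

Audio total: 128 + 320 = 448 kbps = 0.448 Mbps.
Total bitrate: 5.598 Mbps.
Per item: 5.598 Mbps × 2460 s = 13,771 Mb = 1,721 MB.
Capacity: 6 TB = 48,000,000 Mb; 3485.57 items → 3485 complete.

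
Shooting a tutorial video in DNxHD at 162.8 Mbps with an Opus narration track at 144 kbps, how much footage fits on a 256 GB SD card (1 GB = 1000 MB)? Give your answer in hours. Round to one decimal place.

Audio: 144 kbps = 0.144 Mbps.
Total bitrate: 162.8 + 0.144 = 162.944 Mbps.
Capacity: 256 GB = 2,048,000 Mb.
Recording time: 2,048,000 / 162.944 = 12,569 s ≈ 3.49 hours.

3.5 hours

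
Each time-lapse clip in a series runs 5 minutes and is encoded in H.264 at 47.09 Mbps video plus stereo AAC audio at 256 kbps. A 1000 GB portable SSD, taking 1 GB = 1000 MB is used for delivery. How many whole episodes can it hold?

563

5 min = 300 s
Audio: 256 kbps = 0.256 Mbps.
Total bitrate: 47.346 Mbps.
Per item: 47.346 Mbps × 300 s = 14,204 Mb = 1,775 MB.
Capacity: 1000 GB = 8,000,000 Mb; 563.23 items → 563 complete.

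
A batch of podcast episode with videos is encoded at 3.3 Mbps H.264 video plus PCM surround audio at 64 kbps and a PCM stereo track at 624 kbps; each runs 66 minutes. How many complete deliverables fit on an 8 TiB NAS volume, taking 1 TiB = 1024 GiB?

4455

66 min = 3960 s
Audio total: 64 + 624 = 688 kbps = 0.688 Mbps.
Total bitrate: 3.988 Mbps.
Per item: 3.988 Mbps × 3960 s = 15,792 Mb = 1,974 MB.
Capacity: 8 TiB = 70,368,744 Mb; 4455.84 items → 4455 complete.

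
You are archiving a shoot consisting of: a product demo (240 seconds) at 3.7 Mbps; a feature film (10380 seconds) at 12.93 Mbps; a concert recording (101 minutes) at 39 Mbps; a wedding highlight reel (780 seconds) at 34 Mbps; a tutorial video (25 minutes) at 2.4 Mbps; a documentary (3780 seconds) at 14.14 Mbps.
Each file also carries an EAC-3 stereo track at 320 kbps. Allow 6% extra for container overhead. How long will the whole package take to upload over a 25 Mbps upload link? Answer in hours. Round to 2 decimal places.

5.44 hours

Audio: 320 kbps = 0.320 Mbps.
product demo: 4.020 Mbps × 240 s × 1.06 = 1022.7 Mb
feature film: 13.250 Mbps × 10380 s × 1.06 = 145787.1 Mb
concert recording: 39.320 Mbps × 6060 s × 1.06 = 252576.0 Mb
wedding highlight reel: 34.320 Mbps × 780 s × 1.06 = 28375.8 Mb
tutorial video: 2.720 Mbps × 1500 s × 1.06 = 4324.8 Mb
documentary: 14.460 Mbps × 3780 s × 1.06 = 57938.3 Mb
Total: 490024.6 Mb = 61253.1 MB.
At 25 Mbps: 490024.6 / 25 = 19601 s ≈ 5.44 hours.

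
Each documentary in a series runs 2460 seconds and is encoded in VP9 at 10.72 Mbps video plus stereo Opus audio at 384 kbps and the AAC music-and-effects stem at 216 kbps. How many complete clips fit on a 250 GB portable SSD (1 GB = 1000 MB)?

71

Audio total: 384 + 216 = 600 kbps = 0.600 Mbps.
Total bitrate: 11.320 Mbps.
Per item: 11.320 Mbps × 2460 s = 27,847 Mb = 3,481 MB.
Capacity: 250 GB = 2,000,000 Mb; 71.82 items → 71 complete.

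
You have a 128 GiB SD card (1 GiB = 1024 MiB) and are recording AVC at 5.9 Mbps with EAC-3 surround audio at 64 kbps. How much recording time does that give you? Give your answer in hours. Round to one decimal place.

51.2 hours

Audio: 64 kbps = 0.064 Mbps.
Total bitrate: 5.9 + 0.064 = 5.964 Mbps.
Capacity: 128 GiB = 1,099,512 Mb.
Recording time: 1,099,512 / 5.964 = 184,358 s ≈ 51.2 hours.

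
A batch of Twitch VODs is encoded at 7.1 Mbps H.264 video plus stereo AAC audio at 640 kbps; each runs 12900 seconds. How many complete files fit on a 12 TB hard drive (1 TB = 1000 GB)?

961

Audio: 640 kbps = 0.640 Mbps.
Total bitrate: 7.740 Mbps.
Per item: 7.740 Mbps × 12900 s = 99,846 Mb = 12,481 MB.
Capacity: 12 TB = 96,000,000 Mb; 961.48 items → 961 complete.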